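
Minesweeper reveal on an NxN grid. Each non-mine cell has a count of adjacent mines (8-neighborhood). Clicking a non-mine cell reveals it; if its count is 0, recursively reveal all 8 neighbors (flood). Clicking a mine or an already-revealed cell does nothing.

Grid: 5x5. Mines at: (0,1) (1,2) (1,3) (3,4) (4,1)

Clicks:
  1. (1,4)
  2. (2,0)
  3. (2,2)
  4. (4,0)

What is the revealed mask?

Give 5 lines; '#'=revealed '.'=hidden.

Click 1 (1,4) count=1: revealed 1 new [(1,4)] -> total=1
Click 2 (2,0) count=0: revealed 6 new [(1,0) (1,1) (2,0) (2,1) (3,0) (3,1)] -> total=7
Click 3 (2,2) count=2: revealed 1 new [(2,2)] -> total=8
Click 4 (4,0) count=1: revealed 1 new [(4,0)] -> total=9

Answer: .....
##..#
###..
##...
#....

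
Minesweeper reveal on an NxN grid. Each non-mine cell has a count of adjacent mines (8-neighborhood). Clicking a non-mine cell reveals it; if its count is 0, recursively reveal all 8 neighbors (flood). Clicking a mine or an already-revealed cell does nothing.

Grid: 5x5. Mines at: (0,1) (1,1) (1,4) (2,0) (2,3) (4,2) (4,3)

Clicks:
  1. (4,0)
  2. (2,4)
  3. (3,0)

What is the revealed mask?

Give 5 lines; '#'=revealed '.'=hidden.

Answer: .....
.....
....#
##...
##...

Derivation:
Click 1 (4,0) count=0: revealed 4 new [(3,0) (3,1) (4,0) (4,1)] -> total=4
Click 2 (2,4) count=2: revealed 1 new [(2,4)] -> total=5
Click 3 (3,0) count=1: revealed 0 new [(none)] -> total=5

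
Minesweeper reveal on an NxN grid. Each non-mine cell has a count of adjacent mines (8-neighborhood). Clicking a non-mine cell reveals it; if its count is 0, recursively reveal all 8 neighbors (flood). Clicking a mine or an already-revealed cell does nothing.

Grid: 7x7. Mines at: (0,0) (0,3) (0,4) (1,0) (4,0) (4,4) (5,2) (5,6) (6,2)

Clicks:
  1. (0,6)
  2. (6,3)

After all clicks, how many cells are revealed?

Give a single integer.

Click 1 (0,6) count=0: revealed 25 new [(0,5) (0,6) (1,1) (1,2) (1,3) (1,4) (1,5) (1,6) (2,1) (2,2) (2,3) (2,4) (2,5) (2,6) (3,1) (3,2) (3,3) (3,4) (3,5) (3,6) (4,1) (4,2) (4,3) (4,5) (4,6)] -> total=25
Click 2 (6,3) count=2: revealed 1 new [(6,3)] -> total=26

Answer: 26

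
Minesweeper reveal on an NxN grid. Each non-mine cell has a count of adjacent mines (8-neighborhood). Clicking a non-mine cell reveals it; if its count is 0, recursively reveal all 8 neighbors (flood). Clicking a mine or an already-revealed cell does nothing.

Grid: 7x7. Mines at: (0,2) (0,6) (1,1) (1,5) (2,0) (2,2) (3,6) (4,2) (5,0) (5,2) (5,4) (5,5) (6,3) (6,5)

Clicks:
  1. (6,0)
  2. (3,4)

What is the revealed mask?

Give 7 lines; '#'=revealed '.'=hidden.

Answer: .......
.......
...###.
...###.
...###.
.......
#......

Derivation:
Click 1 (6,0) count=1: revealed 1 new [(6,0)] -> total=1
Click 2 (3,4) count=0: revealed 9 new [(2,3) (2,4) (2,5) (3,3) (3,4) (3,5) (4,3) (4,4) (4,5)] -> total=10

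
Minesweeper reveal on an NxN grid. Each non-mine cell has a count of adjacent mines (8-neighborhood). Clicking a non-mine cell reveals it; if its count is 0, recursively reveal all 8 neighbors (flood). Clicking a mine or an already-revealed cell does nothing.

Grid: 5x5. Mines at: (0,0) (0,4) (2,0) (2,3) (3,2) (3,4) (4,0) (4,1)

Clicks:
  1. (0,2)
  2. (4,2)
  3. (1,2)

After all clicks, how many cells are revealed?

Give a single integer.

Click 1 (0,2) count=0: revealed 6 new [(0,1) (0,2) (0,3) (1,1) (1,2) (1,3)] -> total=6
Click 2 (4,2) count=2: revealed 1 new [(4,2)] -> total=7
Click 3 (1,2) count=1: revealed 0 new [(none)] -> total=7

Answer: 7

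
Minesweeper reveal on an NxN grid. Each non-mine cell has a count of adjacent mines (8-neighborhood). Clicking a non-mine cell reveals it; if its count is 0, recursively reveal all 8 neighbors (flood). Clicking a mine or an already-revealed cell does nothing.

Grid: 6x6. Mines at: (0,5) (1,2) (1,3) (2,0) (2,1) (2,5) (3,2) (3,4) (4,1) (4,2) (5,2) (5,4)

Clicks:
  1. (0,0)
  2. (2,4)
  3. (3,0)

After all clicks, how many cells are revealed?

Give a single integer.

Answer: 6

Derivation:
Click 1 (0,0) count=0: revealed 4 new [(0,0) (0,1) (1,0) (1,1)] -> total=4
Click 2 (2,4) count=3: revealed 1 new [(2,4)] -> total=5
Click 3 (3,0) count=3: revealed 1 new [(3,0)] -> total=6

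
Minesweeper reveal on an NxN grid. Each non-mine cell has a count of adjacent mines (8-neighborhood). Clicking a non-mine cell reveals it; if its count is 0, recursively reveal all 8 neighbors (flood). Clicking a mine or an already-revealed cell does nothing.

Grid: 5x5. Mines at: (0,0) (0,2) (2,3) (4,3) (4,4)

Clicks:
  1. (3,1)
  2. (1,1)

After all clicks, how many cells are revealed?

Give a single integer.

Click 1 (3,1) count=0: revealed 12 new [(1,0) (1,1) (1,2) (2,0) (2,1) (2,2) (3,0) (3,1) (3,2) (4,0) (4,1) (4,2)] -> total=12
Click 2 (1,1) count=2: revealed 0 new [(none)] -> total=12

Answer: 12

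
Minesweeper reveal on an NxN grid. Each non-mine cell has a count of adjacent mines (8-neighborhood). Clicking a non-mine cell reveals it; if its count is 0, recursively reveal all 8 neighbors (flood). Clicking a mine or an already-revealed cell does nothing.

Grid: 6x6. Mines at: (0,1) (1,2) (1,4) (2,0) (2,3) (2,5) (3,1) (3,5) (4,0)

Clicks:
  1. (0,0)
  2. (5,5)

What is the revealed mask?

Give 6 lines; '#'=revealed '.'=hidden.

Answer: #.....
......
......
..###.
.#####
.#####

Derivation:
Click 1 (0,0) count=1: revealed 1 new [(0,0)] -> total=1
Click 2 (5,5) count=0: revealed 13 new [(3,2) (3,3) (3,4) (4,1) (4,2) (4,3) (4,4) (4,5) (5,1) (5,2) (5,3) (5,4) (5,5)] -> total=14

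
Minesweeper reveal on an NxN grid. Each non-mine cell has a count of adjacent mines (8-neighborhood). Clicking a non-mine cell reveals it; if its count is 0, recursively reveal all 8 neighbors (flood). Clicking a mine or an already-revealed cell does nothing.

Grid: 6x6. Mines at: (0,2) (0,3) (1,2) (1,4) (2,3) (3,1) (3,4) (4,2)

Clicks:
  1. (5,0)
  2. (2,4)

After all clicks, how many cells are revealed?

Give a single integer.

Answer: 5

Derivation:
Click 1 (5,0) count=0: revealed 4 new [(4,0) (4,1) (5,0) (5,1)] -> total=4
Click 2 (2,4) count=3: revealed 1 new [(2,4)] -> total=5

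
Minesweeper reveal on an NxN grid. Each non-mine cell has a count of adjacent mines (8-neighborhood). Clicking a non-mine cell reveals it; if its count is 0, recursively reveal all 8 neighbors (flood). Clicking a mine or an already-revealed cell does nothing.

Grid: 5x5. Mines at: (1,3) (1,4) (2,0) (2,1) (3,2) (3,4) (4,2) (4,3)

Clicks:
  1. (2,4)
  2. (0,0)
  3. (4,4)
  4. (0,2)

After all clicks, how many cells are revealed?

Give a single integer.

Answer: 8

Derivation:
Click 1 (2,4) count=3: revealed 1 new [(2,4)] -> total=1
Click 2 (0,0) count=0: revealed 6 new [(0,0) (0,1) (0,2) (1,0) (1,1) (1,2)] -> total=7
Click 3 (4,4) count=2: revealed 1 new [(4,4)] -> total=8
Click 4 (0,2) count=1: revealed 0 new [(none)] -> total=8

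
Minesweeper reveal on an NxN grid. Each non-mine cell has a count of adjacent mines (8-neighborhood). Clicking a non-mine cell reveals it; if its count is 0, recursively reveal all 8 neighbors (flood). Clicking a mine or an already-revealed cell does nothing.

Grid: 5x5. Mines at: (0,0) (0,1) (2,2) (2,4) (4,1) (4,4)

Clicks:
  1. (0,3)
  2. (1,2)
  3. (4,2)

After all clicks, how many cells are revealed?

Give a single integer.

Answer: 7

Derivation:
Click 1 (0,3) count=0: revealed 6 new [(0,2) (0,3) (0,4) (1,2) (1,3) (1,4)] -> total=6
Click 2 (1,2) count=2: revealed 0 new [(none)] -> total=6
Click 3 (4,2) count=1: revealed 1 new [(4,2)] -> total=7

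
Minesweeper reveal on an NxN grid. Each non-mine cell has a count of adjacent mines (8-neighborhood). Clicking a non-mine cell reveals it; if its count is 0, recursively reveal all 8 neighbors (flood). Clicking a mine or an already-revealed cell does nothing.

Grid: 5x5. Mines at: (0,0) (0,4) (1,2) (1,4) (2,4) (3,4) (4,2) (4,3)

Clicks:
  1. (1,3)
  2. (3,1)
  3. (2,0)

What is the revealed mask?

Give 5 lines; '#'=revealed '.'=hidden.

Click 1 (1,3) count=4: revealed 1 new [(1,3)] -> total=1
Click 2 (3,1) count=1: revealed 1 new [(3,1)] -> total=2
Click 3 (2,0) count=0: revealed 7 new [(1,0) (1,1) (2,0) (2,1) (3,0) (4,0) (4,1)] -> total=9

Answer: .....
##.#.
##...
##...
##...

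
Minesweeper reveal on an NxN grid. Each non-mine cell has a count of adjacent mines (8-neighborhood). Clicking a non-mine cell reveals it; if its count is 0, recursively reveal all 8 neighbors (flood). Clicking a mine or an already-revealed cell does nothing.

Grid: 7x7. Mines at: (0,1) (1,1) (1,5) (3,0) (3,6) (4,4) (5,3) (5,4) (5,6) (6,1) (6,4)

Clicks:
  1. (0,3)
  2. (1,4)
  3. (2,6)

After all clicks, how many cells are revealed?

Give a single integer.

Answer: 18

Derivation:
Click 1 (0,3) count=0: revealed 17 new [(0,2) (0,3) (0,4) (1,2) (1,3) (1,4) (2,1) (2,2) (2,3) (2,4) (3,1) (3,2) (3,3) (3,4) (4,1) (4,2) (4,3)] -> total=17
Click 2 (1,4) count=1: revealed 0 new [(none)] -> total=17
Click 3 (2,6) count=2: revealed 1 new [(2,6)] -> total=18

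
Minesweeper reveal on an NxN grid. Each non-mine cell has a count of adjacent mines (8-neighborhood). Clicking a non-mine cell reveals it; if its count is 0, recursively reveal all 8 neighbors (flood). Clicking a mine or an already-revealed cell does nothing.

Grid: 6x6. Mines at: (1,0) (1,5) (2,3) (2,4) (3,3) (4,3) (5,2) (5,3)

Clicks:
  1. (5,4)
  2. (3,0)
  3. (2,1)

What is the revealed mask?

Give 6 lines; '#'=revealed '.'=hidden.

Click 1 (5,4) count=2: revealed 1 new [(5,4)] -> total=1
Click 2 (3,0) count=0: revealed 11 new [(2,0) (2,1) (2,2) (3,0) (3,1) (3,2) (4,0) (4,1) (4,2) (5,0) (5,1)] -> total=12
Click 3 (2,1) count=1: revealed 0 new [(none)] -> total=12

Answer: ......
......
###...
###...
###...
##..#.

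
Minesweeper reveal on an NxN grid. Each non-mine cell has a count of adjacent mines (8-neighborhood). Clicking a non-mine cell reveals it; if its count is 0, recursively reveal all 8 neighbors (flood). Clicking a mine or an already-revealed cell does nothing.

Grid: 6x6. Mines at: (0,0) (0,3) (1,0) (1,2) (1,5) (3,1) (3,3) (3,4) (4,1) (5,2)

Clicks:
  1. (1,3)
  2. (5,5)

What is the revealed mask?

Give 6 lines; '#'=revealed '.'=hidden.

Click 1 (1,3) count=2: revealed 1 new [(1,3)] -> total=1
Click 2 (5,5) count=0: revealed 6 new [(4,3) (4,4) (4,5) (5,3) (5,4) (5,5)] -> total=7

Answer: ......
...#..
......
......
...###
...###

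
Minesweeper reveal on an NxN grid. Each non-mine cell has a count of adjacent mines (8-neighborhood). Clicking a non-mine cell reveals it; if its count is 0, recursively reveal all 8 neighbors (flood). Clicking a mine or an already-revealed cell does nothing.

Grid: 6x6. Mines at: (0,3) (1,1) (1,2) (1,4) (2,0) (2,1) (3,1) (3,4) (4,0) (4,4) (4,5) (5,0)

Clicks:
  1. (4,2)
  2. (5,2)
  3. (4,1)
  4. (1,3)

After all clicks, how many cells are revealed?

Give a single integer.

Answer: 7

Derivation:
Click 1 (4,2) count=1: revealed 1 new [(4,2)] -> total=1
Click 2 (5,2) count=0: revealed 5 new [(4,1) (4,3) (5,1) (5,2) (5,3)] -> total=6
Click 3 (4,1) count=3: revealed 0 new [(none)] -> total=6
Click 4 (1,3) count=3: revealed 1 new [(1,3)] -> total=7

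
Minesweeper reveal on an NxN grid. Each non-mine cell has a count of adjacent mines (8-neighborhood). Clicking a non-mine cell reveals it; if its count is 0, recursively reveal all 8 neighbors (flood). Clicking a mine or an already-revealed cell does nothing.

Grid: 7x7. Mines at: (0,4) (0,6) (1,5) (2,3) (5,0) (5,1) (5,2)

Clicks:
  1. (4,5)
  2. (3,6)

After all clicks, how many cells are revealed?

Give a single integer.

Click 1 (4,5) count=0: revealed 19 new [(2,4) (2,5) (2,6) (3,3) (3,4) (3,5) (3,6) (4,3) (4,4) (4,5) (4,6) (5,3) (5,4) (5,5) (5,6) (6,3) (6,4) (6,5) (6,6)] -> total=19
Click 2 (3,6) count=0: revealed 0 new [(none)] -> total=19

Answer: 19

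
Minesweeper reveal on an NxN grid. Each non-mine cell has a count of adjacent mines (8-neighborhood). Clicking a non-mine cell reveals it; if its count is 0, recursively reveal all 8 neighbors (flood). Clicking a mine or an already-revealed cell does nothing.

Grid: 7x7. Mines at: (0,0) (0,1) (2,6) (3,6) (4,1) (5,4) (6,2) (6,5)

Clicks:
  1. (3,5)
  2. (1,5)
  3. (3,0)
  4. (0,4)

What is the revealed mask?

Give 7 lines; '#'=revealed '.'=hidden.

Click 1 (3,5) count=2: revealed 1 new [(3,5)] -> total=1
Click 2 (1,5) count=1: revealed 1 new [(1,5)] -> total=2
Click 3 (3,0) count=1: revealed 1 new [(3,0)] -> total=3
Click 4 (0,4) count=0: revealed 25 new [(0,2) (0,3) (0,4) (0,5) (0,6) (1,0) (1,1) (1,2) (1,3) (1,4) (1,6) (2,0) (2,1) (2,2) (2,3) (2,4) (2,5) (3,1) (3,2) (3,3) (3,4) (4,2) (4,3) (4,4) (4,5)] -> total=28

Answer: ..#####
#######
######.
######.
..####.
.......
.......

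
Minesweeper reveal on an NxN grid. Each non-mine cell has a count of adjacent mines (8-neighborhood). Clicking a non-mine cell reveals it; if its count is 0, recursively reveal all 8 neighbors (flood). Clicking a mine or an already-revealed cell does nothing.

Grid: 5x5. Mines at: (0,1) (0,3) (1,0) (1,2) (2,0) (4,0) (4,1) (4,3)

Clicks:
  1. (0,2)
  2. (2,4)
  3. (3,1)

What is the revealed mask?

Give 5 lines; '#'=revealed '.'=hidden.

Click 1 (0,2) count=3: revealed 1 new [(0,2)] -> total=1
Click 2 (2,4) count=0: revealed 6 new [(1,3) (1,4) (2,3) (2,4) (3,3) (3,4)] -> total=7
Click 3 (3,1) count=3: revealed 1 new [(3,1)] -> total=8

Answer: ..#..
...##
...##
.#.##
.....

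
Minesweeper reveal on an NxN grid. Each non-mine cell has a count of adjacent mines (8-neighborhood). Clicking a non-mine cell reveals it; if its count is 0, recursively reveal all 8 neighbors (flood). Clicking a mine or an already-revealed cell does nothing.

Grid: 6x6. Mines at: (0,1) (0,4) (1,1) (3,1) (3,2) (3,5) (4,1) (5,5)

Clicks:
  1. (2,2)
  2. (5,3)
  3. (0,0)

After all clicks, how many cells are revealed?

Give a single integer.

Click 1 (2,2) count=3: revealed 1 new [(2,2)] -> total=1
Click 2 (5,3) count=0: revealed 6 new [(4,2) (4,3) (4,4) (5,2) (5,3) (5,4)] -> total=7
Click 3 (0,0) count=2: revealed 1 new [(0,0)] -> total=8

Answer: 8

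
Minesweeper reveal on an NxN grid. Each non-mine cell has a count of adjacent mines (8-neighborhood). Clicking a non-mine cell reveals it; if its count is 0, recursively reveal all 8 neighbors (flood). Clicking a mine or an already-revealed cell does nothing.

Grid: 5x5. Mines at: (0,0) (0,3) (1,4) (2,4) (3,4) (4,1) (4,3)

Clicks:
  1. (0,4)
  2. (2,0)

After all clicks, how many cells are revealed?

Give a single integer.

Answer: 13

Derivation:
Click 1 (0,4) count=2: revealed 1 new [(0,4)] -> total=1
Click 2 (2,0) count=0: revealed 12 new [(1,0) (1,1) (1,2) (1,3) (2,0) (2,1) (2,2) (2,3) (3,0) (3,1) (3,2) (3,3)] -> total=13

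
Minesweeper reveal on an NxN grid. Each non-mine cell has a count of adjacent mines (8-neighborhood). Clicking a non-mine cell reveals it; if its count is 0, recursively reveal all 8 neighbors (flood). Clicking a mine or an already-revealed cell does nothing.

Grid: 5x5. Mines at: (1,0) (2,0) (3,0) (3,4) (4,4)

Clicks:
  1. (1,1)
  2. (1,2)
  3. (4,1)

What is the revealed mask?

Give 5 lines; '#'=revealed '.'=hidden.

Answer: .####
.####
.####
.###.
.###.

Derivation:
Click 1 (1,1) count=2: revealed 1 new [(1,1)] -> total=1
Click 2 (1,2) count=0: revealed 17 new [(0,1) (0,2) (0,3) (0,4) (1,2) (1,3) (1,4) (2,1) (2,2) (2,3) (2,4) (3,1) (3,2) (3,3) (4,1) (4,2) (4,3)] -> total=18
Click 3 (4,1) count=1: revealed 0 new [(none)] -> total=18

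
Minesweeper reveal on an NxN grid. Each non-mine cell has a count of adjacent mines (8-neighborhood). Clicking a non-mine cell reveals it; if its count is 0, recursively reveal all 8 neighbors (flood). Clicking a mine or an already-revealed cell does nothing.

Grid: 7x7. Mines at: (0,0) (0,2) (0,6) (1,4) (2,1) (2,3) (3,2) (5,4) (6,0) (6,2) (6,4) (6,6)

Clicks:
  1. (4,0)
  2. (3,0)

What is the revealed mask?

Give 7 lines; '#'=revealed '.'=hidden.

Click 1 (4,0) count=0: revealed 6 new [(3,0) (3,1) (4,0) (4,1) (5,0) (5,1)] -> total=6
Click 2 (3,0) count=1: revealed 0 new [(none)] -> total=6

Answer: .......
.......
.......
##.....
##.....
##.....
.......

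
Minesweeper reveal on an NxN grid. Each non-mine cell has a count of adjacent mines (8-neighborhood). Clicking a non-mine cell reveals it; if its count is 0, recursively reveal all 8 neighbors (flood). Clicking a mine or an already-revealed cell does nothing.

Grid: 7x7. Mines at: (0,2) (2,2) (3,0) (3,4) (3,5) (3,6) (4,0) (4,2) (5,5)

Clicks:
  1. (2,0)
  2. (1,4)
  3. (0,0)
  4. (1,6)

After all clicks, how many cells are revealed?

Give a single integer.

Click 1 (2,0) count=1: revealed 1 new [(2,0)] -> total=1
Click 2 (1,4) count=0: revealed 12 new [(0,3) (0,4) (0,5) (0,6) (1,3) (1,4) (1,5) (1,6) (2,3) (2,4) (2,5) (2,6)] -> total=13
Click 3 (0,0) count=0: revealed 5 new [(0,0) (0,1) (1,0) (1,1) (2,1)] -> total=18
Click 4 (1,6) count=0: revealed 0 new [(none)] -> total=18

Answer: 18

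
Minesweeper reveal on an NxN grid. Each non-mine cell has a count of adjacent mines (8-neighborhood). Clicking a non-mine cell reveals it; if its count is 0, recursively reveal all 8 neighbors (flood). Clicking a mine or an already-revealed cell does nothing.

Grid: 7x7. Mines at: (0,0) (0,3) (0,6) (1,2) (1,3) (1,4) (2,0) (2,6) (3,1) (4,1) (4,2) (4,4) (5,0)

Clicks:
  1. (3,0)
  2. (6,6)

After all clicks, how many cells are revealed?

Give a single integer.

Answer: 17

Derivation:
Click 1 (3,0) count=3: revealed 1 new [(3,0)] -> total=1
Click 2 (6,6) count=0: revealed 16 new [(3,5) (3,6) (4,5) (4,6) (5,1) (5,2) (5,3) (5,4) (5,5) (5,6) (6,1) (6,2) (6,3) (6,4) (6,5) (6,6)] -> total=17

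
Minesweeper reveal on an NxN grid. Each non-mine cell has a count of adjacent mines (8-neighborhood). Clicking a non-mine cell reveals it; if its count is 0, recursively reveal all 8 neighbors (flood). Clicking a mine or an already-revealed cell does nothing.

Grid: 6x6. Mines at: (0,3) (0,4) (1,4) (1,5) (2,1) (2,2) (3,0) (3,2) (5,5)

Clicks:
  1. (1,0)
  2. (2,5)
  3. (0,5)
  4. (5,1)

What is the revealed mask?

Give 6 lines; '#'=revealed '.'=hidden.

Click 1 (1,0) count=1: revealed 1 new [(1,0)] -> total=1
Click 2 (2,5) count=2: revealed 1 new [(2,5)] -> total=2
Click 3 (0,5) count=3: revealed 1 new [(0,5)] -> total=3
Click 4 (5,1) count=0: revealed 10 new [(4,0) (4,1) (4,2) (4,3) (4,4) (5,0) (5,1) (5,2) (5,3) (5,4)] -> total=13

Answer: .....#
#.....
.....#
......
#####.
#####.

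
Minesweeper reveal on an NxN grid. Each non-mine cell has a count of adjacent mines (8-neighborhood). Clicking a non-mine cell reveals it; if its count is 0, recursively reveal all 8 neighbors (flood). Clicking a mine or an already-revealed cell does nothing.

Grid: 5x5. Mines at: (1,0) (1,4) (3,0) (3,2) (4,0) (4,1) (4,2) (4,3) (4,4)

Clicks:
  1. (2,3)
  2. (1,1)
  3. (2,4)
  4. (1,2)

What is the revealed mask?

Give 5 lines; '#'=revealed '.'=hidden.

Click 1 (2,3) count=2: revealed 1 new [(2,3)] -> total=1
Click 2 (1,1) count=1: revealed 1 new [(1,1)] -> total=2
Click 3 (2,4) count=1: revealed 1 new [(2,4)] -> total=3
Click 4 (1,2) count=0: revealed 7 new [(0,1) (0,2) (0,3) (1,2) (1,3) (2,1) (2,2)] -> total=10

Answer: .###.
.###.
.####
.....
.....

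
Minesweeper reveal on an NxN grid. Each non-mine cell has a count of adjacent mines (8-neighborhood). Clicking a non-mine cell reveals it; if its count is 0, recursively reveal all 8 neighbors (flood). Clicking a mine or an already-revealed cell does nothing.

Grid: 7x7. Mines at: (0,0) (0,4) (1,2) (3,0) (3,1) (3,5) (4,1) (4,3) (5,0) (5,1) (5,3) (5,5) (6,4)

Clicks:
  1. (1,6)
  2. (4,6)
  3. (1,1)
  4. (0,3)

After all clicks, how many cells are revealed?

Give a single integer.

Answer: 9

Derivation:
Click 1 (1,6) count=0: revealed 6 new [(0,5) (0,6) (1,5) (1,6) (2,5) (2,6)] -> total=6
Click 2 (4,6) count=2: revealed 1 new [(4,6)] -> total=7
Click 3 (1,1) count=2: revealed 1 new [(1,1)] -> total=8
Click 4 (0,3) count=2: revealed 1 new [(0,3)] -> total=9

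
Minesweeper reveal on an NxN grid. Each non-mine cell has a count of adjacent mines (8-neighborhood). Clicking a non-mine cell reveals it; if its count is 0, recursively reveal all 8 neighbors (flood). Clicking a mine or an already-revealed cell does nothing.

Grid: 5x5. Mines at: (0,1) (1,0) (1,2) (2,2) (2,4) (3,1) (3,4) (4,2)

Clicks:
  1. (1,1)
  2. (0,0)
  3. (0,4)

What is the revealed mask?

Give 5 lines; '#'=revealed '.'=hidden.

Answer: #..##
.#.##
.....
.....
.....

Derivation:
Click 1 (1,1) count=4: revealed 1 new [(1,1)] -> total=1
Click 2 (0,0) count=2: revealed 1 new [(0,0)] -> total=2
Click 3 (0,4) count=0: revealed 4 new [(0,3) (0,4) (1,3) (1,4)] -> total=6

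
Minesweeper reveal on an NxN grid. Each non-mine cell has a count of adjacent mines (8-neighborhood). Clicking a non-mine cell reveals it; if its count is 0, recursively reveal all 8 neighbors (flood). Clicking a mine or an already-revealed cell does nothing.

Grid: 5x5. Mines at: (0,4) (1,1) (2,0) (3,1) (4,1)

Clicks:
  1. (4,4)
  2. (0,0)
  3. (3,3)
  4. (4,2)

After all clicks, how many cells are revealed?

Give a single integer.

Answer: 13

Derivation:
Click 1 (4,4) count=0: revealed 12 new [(1,2) (1,3) (1,4) (2,2) (2,3) (2,4) (3,2) (3,3) (3,4) (4,2) (4,3) (4,4)] -> total=12
Click 2 (0,0) count=1: revealed 1 new [(0,0)] -> total=13
Click 3 (3,3) count=0: revealed 0 new [(none)] -> total=13
Click 4 (4,2) count=2: revealed 0 new [(none)] -> total=13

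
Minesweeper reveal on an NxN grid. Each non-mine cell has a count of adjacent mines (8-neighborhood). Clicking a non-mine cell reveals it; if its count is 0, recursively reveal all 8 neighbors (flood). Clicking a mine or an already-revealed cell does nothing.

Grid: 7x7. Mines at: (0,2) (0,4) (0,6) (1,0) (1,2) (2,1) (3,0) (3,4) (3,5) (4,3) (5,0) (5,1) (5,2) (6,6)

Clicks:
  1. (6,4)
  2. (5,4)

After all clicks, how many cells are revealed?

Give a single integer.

Answer: 6

Derivation:
Click 1 (6,4) count=0: revealed 6 new [(5,3) (5,4) (5,5) (6,3) (6,4) (6,5)] -> total=6
Click 2 (5,4) count=1: revealed 0 new [(none)] -> total=6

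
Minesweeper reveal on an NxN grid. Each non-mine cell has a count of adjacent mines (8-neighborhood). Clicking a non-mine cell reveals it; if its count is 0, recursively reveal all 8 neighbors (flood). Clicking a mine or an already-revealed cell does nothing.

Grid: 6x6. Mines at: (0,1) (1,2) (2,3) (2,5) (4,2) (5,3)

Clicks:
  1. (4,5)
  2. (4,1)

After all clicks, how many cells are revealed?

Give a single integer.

Answer: 7

Derivation:
Click 1 (4,5) count=0: revealed 6 new [(3,4) (3,5) (4,4) (4,5) (5,4) (5,5)] -> total=6
Click 2 (4,1) count=1: revealed 1 new [(4,1)] -> total=7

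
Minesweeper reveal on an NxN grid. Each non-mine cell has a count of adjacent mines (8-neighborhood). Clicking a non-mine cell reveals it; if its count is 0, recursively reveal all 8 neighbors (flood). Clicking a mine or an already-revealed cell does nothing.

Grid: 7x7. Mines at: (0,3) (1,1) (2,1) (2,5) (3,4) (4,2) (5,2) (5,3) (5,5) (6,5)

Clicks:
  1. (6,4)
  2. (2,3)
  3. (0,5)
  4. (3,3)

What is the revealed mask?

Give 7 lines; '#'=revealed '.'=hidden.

Click 1 (6,4) count=3: revealed 1 new [(6,4)] -> total=1
Click 2 (2,3) count=1: revealed 1 new [(2,3)] -> total=2
Click 3 (0,5) count=0: revealed 6 new [(0,4) (0,5) (0,6) (1,4) (1,5) (1,6)] -> total=8
Click 4 (3,3) count=2: revealed 1 new [(3,3)] -> total=9

Answer: ....###
....###
...#...
...#...
.......
.......
....#..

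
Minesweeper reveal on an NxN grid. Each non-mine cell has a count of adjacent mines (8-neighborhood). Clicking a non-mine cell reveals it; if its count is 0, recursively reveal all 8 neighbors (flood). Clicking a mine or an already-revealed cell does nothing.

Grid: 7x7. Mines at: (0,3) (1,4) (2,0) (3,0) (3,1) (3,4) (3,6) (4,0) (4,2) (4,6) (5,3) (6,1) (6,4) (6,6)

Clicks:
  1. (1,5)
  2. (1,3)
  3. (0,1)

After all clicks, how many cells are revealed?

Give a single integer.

Click 1 (1,5) count=1: revealed 1 new [(1,5)] -> total=1
Click 2 (1,3) count=2: revealed 1 new [(1,3)] -> total=2
Click 3 (0,1) count=0: revealed 6 new [(0,0) (0,1) (0,2) (1,0) (1,1) (1,2)] -> total=8

Answer: 8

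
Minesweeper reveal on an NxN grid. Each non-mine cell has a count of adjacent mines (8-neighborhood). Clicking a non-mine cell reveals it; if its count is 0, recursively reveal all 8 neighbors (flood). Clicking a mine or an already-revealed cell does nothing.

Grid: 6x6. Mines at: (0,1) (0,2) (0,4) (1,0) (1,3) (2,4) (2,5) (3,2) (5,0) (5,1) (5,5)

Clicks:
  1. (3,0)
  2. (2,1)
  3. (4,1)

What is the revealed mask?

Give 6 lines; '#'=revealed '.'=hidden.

Answer: ......
......
##....
##....
##....
......

Derivation:
Click 1 (3,0) count=0: revealed 6 new [(2,0) (2,1) (3,0) (3,1) (4,0) (4,1)] -> total=6
Click 2 (2,1) count=2: revealed 0 new [(none)] -> total=6
Click 3 (4,1) count=3: revealed 0 new [(none)] -> total=6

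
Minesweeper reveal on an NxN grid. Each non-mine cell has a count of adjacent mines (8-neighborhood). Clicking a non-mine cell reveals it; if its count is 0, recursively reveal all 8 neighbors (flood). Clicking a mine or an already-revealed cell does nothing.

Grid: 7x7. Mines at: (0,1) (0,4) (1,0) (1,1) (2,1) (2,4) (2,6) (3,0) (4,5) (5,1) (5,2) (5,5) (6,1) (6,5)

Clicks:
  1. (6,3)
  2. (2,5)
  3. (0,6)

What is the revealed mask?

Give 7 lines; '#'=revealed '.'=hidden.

Answer: .....##
.....##
.....#.
.......
.......
.......
...#...

Derivation:
Click 1 (6,3) count=1: revealed 1 new [(6,3)] -> total=1
Click 2 (2,5) count=2: revealed 1 new [(2,5)] -> total=2
Click 3 (0,6) count=0: revealed 4 new [(0,5) (0,6) (1,5) (1,6)] -> total=6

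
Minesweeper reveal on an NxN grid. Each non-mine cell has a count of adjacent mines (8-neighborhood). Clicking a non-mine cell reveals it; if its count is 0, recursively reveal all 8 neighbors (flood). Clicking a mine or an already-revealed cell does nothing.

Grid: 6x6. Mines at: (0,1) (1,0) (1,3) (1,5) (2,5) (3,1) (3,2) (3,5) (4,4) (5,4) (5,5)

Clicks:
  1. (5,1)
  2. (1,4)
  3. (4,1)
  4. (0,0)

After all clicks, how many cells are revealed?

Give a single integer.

Click 1 (5,1) count=0: revealed 8 new [(4,0) (4,1) (4,2) (4,3) (5,0) (5,1) (5,2) (5,3)] -> total=8
Click 2 (1,4) count=3: revealed 1 new [(1,4)] -> total=9
Click 3 (4,1) count=2: revealed 0 new [(none)] -> total=9
Click 4 (0,0) count=2: revealed 1 new [(0,0)] -> total=10

Answer: 10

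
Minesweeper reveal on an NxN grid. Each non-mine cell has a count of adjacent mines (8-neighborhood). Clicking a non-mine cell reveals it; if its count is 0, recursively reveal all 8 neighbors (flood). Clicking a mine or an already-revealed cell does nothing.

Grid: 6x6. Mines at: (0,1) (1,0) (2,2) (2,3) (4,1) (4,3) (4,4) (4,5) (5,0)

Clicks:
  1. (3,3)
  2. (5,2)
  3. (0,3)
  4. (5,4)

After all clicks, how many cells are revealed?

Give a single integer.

Answer: 15

Derivation:
Click 1 (3,3) count=4: revealed 1 new [(3,3)] -> total=1
Click 2 (5,2) count=2: revealed 1 new [(5,2)] -> total=2
Click 3 (0,3) count=0: revealed 12 new [(0,2) (0,3) (0,4) (0,5) (1,2) (1,3) (1,4) (1,5) (2,4) (2,5) (3,4) (3,5)] -> total=14
Click 4 (5,4) count=3: revealed 1 new [(5,4)] -> total=15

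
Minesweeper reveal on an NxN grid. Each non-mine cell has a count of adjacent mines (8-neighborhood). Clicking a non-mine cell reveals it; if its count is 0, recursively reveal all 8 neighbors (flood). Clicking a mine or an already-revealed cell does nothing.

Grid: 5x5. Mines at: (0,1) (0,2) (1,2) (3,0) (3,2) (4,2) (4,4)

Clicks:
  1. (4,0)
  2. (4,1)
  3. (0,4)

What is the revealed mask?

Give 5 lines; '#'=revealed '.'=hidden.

Answer: ...##
...##
...##
...##
##...

Derivation:
Click 1 (4,0) count=1: revealed 1 new [(4,0)] -> total=1
Click 2 (4,1) count=3: revealed 1 new [(4,1)] -> total=2
Click 3 (0,4) count=0: revealed 8 new [(0,3) (0,4) (1,3) (1,4) (2,3) (2,4) (3,3) (3,4)] -> total=10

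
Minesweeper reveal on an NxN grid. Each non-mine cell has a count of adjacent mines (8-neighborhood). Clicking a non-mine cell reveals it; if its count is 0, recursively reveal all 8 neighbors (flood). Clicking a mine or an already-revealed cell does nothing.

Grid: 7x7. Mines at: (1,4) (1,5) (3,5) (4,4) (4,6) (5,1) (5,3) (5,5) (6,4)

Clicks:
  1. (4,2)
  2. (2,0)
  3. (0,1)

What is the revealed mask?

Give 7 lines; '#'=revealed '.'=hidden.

Click 1 (4,2) count=2: revealed 1 new [(4,2)] -> total=1
Click 2 (2,0) count=0: revealed 19 new [(0,0) (0,1) (0,2) (0,3) (1,0) (1,1) (1,2) (1,3) (2,0) (2,1) (2,2) (2,3) (3,0) (3,1) (3,2) (3,3) (4,0) (4,1) (4,3)] -> total=20
Click 3 (0,1) count=0: revealed 0 new [(none)] -> total=20

Answer: ####...
####...
####...
####...
####...
.......
.......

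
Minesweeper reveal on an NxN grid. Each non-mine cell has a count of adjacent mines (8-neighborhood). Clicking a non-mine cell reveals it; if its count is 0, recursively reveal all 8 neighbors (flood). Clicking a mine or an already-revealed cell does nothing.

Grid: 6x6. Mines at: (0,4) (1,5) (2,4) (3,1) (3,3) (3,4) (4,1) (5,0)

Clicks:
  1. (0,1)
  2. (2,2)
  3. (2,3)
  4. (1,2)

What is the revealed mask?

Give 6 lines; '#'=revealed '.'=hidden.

Click 1 (0,1) count=0: revealed 12 new [(0,0) (0,1) (0,2) (0,3) (1,0) (1,1) (1,2) (1,3) (2,0) (2,1) (2,2) (2,3)] -> total=12
Click 2 (2,2) count=2: revealed 0 new [(none)] -> total=12
Click 3 (2,3) count=3: revealed 0 new [(none)] -> total=12
Click 4 (1,2) count=0: revealed 0 new [(none)] -> total=12

Answer: ####..
####..
####..
......
......
......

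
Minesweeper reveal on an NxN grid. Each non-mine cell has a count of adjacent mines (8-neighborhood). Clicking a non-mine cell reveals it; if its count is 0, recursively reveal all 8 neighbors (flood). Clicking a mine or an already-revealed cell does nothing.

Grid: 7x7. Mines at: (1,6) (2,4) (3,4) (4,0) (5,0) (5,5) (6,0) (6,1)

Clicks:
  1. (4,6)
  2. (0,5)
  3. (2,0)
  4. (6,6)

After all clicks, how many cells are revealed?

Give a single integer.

Answer: 33

Derivation:
Click 1 (4,6) count=1: revealed 1 new [(4,6)] -> total=1
Click 2 (0,5) count=1: revealed 1 new [(0,5)] -> total=2
Click 3 (2,0) count=0: revealed 30 new [(0,0) (0,1) (0,2) (0,3) (0,4) (1,0) (1,1) (1,2) (1,3) (1,4) (1,5) (2,0) (2,1) (2,2) (2,3) (3,0) (3,1) (3,2) (3,3) (4,1) (4,2) (4,3) (4,4) (5,1) (5,2) (5,3) (5,4) (6,2) (6,3) (6,4)] -> total=32
Click 4 (6,6) count=1: revealed 1 new [(6,6)] -> total=33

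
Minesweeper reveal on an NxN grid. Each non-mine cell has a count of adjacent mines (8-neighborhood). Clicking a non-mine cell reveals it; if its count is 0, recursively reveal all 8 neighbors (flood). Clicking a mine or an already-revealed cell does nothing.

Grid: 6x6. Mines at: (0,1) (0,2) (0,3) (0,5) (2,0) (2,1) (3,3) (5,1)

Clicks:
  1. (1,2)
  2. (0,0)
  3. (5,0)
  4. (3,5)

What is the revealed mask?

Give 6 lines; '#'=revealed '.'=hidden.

Answer: #.....
..#.##
....##
....##
..####
#.####

Derivation:
Click 1 (1,2) count=4: revealed 1 new [(1,2)] -> total=1
Click 2 (0,0) count=1: revealed 1 new [(0,0)] -> total=2
Click 3 (5,0) count=1: revealed 1 new [(5,0)] -> total=3
Click 4 (3,5) count=0: revealed 14 new [(1,4) (1,5) (2,4) (2,5) (3,4) (3,5) (4,2) (4,3) (4,4) (4,5) (5,2) (5,3) (5,4) (5,5)] -> total=17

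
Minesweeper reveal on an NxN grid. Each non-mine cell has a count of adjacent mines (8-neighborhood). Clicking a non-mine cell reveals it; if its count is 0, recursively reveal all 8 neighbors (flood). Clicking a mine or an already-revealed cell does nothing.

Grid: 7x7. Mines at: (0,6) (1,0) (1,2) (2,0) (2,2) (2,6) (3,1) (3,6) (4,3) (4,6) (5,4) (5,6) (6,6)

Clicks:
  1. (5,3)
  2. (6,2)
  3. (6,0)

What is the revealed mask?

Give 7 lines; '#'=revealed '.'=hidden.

Answer: .......
.......
.......
.......
###....
####...
####...

Derivation:
Click 1 (5,3) count=2: revealed 1 new [(5,3)] -> total=1
Click 2 (6,2) count=0: revealed 10 new [(4,0) (4,1) (4,2) (5,0) (5,1) (5,2) (6,0) (6,1) (6,2) (6,3)] -> total=11
Click 3 (6,0) count=0: revealed 0 new [(none)] -> total=11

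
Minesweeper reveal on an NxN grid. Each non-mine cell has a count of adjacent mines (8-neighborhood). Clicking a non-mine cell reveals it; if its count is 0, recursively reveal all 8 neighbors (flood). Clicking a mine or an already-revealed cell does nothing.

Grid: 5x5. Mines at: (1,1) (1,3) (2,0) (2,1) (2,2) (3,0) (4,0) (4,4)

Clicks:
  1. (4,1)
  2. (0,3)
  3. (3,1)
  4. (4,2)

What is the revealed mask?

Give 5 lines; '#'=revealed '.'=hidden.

Click 1 (4,1) count=2: revealed 1 new [(4,1)] -> total=1
Click 2 (0,3) count=1: revealed 1 new [(0,3)] -> total=2
Click 3 (3,1) count=5: revealed 1 new [(3,1)] -> total=3
Click 4 (4,2) count=0: revealed 4 new [(3,2) (3,3) (4,2) (4,3)] -> total=7

Answer: ...#.
.....
.....
.###.
.###.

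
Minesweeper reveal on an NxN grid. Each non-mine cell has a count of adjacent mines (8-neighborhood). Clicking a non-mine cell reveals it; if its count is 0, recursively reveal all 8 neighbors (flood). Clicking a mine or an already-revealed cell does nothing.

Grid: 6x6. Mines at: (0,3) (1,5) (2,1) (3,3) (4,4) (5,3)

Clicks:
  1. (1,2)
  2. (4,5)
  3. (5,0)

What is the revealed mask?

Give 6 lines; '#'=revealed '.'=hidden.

Answer: ......
..#...
......
###...
###..#
###...

Derivation:
Click 1 (1,2) count=2: revealed 1 new [(1,2)] -> total=1
Click 2 (4,5) count=1: revealed 1 new [(4,5)] -> total=2
Click 3 (5,0) count=0: revealed 9 new [(3,0) (3,1) (3,2) (4,0) (4,1) (4,2) (5,0) (5,1) (5,2)] -> total=11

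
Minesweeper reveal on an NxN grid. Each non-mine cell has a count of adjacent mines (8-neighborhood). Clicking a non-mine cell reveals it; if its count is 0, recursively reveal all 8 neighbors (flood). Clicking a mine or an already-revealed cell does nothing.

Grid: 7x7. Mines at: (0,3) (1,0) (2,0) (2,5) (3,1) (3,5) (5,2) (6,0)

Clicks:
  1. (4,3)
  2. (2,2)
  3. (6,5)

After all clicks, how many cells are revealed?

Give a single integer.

Answer: 13

Derivation:
Click 1 (4,3) count=1: revealed 1 new [(4,3)] -> total=1
Click 2 (2,2) count=1: revealed 1 new [(2,2)] -> total=2
Click 3 (6,5) count=0: revealed 11 new [(4,4) (4,5) (4,6) (5,3) (5,4) (5,5) (5,6) (6,3) (6,4) (6,5) (6,6)] -> total=13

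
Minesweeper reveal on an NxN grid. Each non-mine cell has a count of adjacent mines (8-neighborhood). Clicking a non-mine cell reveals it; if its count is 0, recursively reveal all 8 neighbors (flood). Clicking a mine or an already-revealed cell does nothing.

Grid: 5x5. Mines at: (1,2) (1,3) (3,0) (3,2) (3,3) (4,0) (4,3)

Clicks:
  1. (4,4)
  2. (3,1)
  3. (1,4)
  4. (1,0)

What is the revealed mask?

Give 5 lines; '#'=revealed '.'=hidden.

Answer: ##...
##..#
##...
.#...
....#

Derivation:
Click 1 (4,4) count=2: revealed 1 new [(4,4)] -> total=1
Click 2 (3,1) count=3: revealed 1 new [(3,1)] -> total=2
Click 3 (1,4) count=1: revealed 1 new [(1,4)] -> total=3
Click 4 (1,0) count=0: revealed 6 new [(0,0) (0,1) (1,0) (1,1) (2,0) (2,1)] -> total=9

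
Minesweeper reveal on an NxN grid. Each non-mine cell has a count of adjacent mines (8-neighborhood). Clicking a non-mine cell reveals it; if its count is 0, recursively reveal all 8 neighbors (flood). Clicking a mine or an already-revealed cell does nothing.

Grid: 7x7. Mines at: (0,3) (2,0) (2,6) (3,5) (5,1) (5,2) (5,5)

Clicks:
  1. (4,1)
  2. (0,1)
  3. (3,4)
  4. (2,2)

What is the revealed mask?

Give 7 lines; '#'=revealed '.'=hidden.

Answer: ###....
#####..
.####..
.####..
.####..
.......
.......

Derivation:
Click 1 (4,1) count=2: revealed 1 new [(4,1)] -> total=1
Click 2 (0,1) count=0: revealed 6 new [(0,0) (0,1) (0,2) (1,0) (1,1) (1,2)] -> total=7
Click 3 (3,4) count=1: revealed 1 new [(3,4)] -> total=8
Click 4 (2,2) count=0: revealed 12 new [(1,3) (1,4) (2,1) (2,2) (2,3) (2,4) (3,1) (3,2) (3,3) (4,2) (4,3) (4,4)] -> total=20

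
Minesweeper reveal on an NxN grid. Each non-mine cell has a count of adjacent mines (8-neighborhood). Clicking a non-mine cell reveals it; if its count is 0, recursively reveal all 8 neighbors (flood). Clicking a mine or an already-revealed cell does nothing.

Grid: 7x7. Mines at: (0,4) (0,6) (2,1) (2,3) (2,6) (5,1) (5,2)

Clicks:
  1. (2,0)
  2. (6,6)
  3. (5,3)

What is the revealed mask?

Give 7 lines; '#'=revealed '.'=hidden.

Click 1 (2,0) count=1: revealed 1 new [(2,0)] -> total=1
Click 2 (6,6) count=0: revealed 16 new [(3,3) (3,4) (3,5) (3,6) (4,3) (4,4) (4,5) (4,6) (5,3) (5,4) (5,5) (5,6) (6,3) (6,4) (6,5) (6,6)] -> total=17
Click 3 (5,3) count=1: revealed 0 new [(none)] -> total=17

Answer: .......
.......
#......
...####
...####
...####
...####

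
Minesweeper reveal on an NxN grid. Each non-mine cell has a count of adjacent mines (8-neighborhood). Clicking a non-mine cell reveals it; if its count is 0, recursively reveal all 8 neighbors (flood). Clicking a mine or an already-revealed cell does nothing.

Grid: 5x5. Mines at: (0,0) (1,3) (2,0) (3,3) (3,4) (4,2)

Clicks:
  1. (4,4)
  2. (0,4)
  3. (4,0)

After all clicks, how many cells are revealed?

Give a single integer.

Answer: 6

Derivation:
Click 1 (4,4) count=2: revealed 1 new [(4,4)] -> total=1
Click 2 (0,4) count=1: revealed 1 new [(0,4)] -> total=2
Click 3 (4,0) count=0: revealed 4 new [(3,0) (3,1) (4,0) (4,1)] -> total=6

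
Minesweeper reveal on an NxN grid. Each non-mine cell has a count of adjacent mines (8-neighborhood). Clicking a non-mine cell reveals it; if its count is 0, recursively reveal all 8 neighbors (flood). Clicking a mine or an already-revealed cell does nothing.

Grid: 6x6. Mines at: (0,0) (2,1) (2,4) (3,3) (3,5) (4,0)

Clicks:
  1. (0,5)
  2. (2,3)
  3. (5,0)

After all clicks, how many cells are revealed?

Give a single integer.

Click 1 (0,5) count=0: revealed 10 new [(0,1) (0,2) (0,3) (0,4) (0,5) (1,1) (1,2) (1,3) (1,4) (1,5)] -> total=10
Click 2 (2,3) count=2: revealed 1 new [(2,3)] -> total=11
Click 3 (5,0) count=1: revealed 1 new [(5,0)] -> total=12

Answer: 12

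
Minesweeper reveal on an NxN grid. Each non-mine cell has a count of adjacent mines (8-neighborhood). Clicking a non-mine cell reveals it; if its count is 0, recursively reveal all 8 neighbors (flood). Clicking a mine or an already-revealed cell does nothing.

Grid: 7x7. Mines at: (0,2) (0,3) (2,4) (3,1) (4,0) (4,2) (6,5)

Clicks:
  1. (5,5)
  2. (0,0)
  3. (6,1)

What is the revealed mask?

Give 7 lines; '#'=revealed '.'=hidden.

Answer: ##.....
##.....
##.....
.......
.......
######.
#####..

Derivation:
Click 1 (5,5) count=1: revealed 1 new [(5,5)] -> total=1
Click 2 (0,0) count=0: revealed 6 new [(0,0) (0,1) (1,0) (1,1) (2,0) (2,1)] -> total=7
Click 3 (6,1) count=0: revealed 10 new [(5,0) (5,1) (5,2) (5,3) (5,4) (6,0) (6,1) (6,2) (6,3) (6,4)] -> total=17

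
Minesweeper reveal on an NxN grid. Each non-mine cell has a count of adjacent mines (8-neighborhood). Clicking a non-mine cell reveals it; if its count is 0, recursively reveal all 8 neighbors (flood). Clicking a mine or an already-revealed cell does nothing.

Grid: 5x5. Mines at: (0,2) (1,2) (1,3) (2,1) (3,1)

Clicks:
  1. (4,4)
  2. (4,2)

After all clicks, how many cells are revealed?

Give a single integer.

Answer: 9

Derivation:
Click 1 (4,4) count=0: revealed 9 new [(2,2) (2,3) (2,4) (3,2) (3,3) (3,4) (4,2) (4,3) (4,4)] -> total=9
Click 2 (4,2) count=1: revealed 0 new [(none)] -> total=9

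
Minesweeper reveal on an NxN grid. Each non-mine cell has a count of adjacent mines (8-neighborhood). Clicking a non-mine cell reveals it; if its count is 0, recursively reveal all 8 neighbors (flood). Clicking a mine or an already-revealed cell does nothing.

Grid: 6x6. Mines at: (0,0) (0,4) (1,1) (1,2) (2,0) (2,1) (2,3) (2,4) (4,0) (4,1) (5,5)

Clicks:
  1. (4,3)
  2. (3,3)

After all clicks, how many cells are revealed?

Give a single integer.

Click 1 (4,3) count=0: revealed 9 new [(3,2) (3,3) (3,4) (4,2) (4,3) (4,4) (5,2) (5,3) (5,4)] -> total=9
Click 2 (3,3) count=2: revealed 0 new [(none)] -> total=9

Answer: 9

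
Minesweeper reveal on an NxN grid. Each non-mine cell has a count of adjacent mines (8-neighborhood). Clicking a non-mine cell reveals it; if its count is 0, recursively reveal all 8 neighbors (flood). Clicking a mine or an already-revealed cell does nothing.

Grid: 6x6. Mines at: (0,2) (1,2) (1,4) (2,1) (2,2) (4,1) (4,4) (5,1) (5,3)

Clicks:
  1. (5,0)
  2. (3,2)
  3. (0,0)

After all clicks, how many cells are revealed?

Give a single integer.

Click 1 (5,0) count=2: revealed 1 new [(5,0)] -> total=1
Click 2 (3,2) count=3: revealed 1 new [(3,2)] -> total=2
Click 3 (0,0) count=0: revealed 4 new [(0,0) (0,1) (1,0) (1,1)] -> total=6

Answer: 6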